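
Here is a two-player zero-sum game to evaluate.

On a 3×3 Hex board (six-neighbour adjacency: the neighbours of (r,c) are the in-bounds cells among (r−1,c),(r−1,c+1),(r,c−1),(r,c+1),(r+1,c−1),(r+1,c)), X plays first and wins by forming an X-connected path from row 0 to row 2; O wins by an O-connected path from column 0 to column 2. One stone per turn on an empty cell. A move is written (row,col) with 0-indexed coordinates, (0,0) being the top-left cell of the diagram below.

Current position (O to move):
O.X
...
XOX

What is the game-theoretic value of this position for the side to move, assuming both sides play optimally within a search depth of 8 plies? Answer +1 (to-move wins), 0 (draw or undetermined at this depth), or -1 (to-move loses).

value(O.X/.../XOX, O) = -1

ply 1, O at O.X/.../XOX | (0,1)=-1→OOX/.../XOX*; (1,0)=-1→O.X/O../XOX; (1,1)=-1→O.X/.O./XOX; (1,2)=-1→O.X/..O/XOX
ply 2, X at OOX/.../XOX | (1,0)=+1→OOX/X../XOX*; (1,1)=+1→OOX/.X./XOX; (1,2)=+1→OOX/..X/XOX
ply 3, O at OOX/X../XOX | (1,1)=-1→OOX/XO./XOX*; (1,2)=-1→OOX/X.O/XOX
ply 4, X at OOX/XO./XOX | (1,2)=+1→OOX/XOX/XOX*
ply 5: OOX/XOX/XOX is terminal -1 (O); from O.X/.../XOX depth 8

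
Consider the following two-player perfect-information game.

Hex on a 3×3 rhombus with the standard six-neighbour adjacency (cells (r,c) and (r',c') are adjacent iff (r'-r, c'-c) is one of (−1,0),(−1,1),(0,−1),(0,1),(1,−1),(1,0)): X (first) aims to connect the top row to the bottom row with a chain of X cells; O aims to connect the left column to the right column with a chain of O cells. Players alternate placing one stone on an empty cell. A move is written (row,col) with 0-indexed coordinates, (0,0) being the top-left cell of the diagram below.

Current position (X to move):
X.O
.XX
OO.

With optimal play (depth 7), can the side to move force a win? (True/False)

[X.O/.XX/OO.] X move#1: (0,1):-1/XXO/.XX/OO., (1,0):-1/X.O/XXX/OO., (2,2):+1/X.O/.XX/OOX*
[X.O/.XX/OOX] O move#2: (0,1):-1/XOO/.XX/OOX*, (1,0):-1/X.O/OXX/OOX
[XOO/.XX/OOX] X move#3: (1,0):+1/XOO/XXX/OOX*
[XOO/XXX/OOX] end (terminal -1, O#4); searched X.O/.XX/OO. to 7

X winning at [X.O/.XX/OO.]: True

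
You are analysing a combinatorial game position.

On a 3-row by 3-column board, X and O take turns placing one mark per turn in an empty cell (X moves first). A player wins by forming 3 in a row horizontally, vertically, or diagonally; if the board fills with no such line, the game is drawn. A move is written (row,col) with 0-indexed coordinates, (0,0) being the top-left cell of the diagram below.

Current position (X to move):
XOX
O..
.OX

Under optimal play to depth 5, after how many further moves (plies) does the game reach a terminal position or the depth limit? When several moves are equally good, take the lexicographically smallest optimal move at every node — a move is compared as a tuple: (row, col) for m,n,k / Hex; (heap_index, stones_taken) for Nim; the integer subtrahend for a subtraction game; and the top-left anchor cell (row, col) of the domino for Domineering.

PV length from [XOX/O../.OX]: 1 ply

p1 X@[XOX/O../.OX]: (1,1)[XOX/OX./.OX]+1* (1,2)[XOX/O.X/.OX]+1 (2,0)[XOX/O../XOX]-1
p2 O@[XOX/OX./.OX] terminal -1; root [XOX/O../.OX] d5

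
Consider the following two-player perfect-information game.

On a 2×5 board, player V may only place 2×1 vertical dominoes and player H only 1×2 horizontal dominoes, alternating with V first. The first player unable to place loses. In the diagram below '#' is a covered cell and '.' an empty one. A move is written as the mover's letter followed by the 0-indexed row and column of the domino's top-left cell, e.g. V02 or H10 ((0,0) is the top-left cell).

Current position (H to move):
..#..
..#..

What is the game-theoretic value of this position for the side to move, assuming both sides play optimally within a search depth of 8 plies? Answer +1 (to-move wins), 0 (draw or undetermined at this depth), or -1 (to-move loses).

[..#../..#..] H move#1: H00:-1/###../..#..*, H03:-1/..###/..#.., H10:-1/..#../###.., H13:-1/..#../..###
[###../..#..] V move#2: V03:+1/####./..##.*, V04:+1/###.#/..#.#
[####./..##.] H move#3: H10:-1/####./####.*
[####./####.] V move#4: V04:+1/#####/#####*
[#####/#####] end (terminal -1, H#5); searched ..#../..#.. to 8

value(..#../..#.., H) = -1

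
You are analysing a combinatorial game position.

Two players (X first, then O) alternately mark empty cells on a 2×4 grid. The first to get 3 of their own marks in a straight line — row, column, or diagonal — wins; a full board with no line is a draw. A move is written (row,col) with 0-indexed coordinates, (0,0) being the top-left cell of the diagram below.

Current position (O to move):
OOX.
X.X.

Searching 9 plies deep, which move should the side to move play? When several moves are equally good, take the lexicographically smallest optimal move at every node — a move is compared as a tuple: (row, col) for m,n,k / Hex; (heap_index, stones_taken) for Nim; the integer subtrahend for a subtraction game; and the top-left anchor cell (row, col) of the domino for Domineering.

[OOX./X.X.] O move#1: (0,3):-1/OOXO/X.X., (1,1):+0/OOX./XOX.*, (1,3):-1/OOX./X.XO
[OOX./XOX.] X move#2: (0,3):+0/OOXX/XOX.*, (1,3):+0/OOX./XOXX
[OOXX/XOX.] O move#3: (1,3):+0/OOXX/XOXO*
[OOXX/XOXO] end (terminal +0, X#4); searched OOX./X.X. to 9

O's best at [OOX./X.X.]: (1,1)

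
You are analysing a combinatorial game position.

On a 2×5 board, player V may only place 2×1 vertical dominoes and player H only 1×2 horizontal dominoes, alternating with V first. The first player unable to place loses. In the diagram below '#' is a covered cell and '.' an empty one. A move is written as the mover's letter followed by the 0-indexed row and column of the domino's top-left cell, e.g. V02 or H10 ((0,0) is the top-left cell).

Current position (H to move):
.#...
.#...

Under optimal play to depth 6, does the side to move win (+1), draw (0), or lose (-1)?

[.#.../.#...] H move#1: H02:-1/.###./.#...*, H03:-1/.#.##/.#..., H12:-1/.#.../.###., H13:-1/.#.../.#.##
[.###./.#...] V move#2: V00:-1/####./##..., V04:+1/.####/.#..#*
[.####/.#..#] H move#3: H12:-1/.####/.####*
[.####/.####] V move#4: V00:+1/#####/#####*
[#####/#####] end (terminal -1, H#5); searched .#.../.#... to 6

value(.#.../.#..., H) = -1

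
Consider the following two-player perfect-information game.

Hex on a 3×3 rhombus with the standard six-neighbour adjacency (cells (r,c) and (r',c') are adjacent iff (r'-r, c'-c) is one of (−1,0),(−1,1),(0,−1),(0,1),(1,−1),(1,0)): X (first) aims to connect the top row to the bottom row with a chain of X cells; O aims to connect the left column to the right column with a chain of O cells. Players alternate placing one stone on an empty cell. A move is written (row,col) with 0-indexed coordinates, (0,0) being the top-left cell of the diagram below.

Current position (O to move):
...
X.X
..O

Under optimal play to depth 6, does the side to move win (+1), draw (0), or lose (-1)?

[.../X.X/..O] O move#1: (0,0):-1/O../X.X/..O*, (0,1):-1/.O./X.X/..O, (0,2):-1/..O/X.X/..O, (1,1):-1/.../XOX/..O, (2,0):-1/.../X.X/O.O, (2,1):-1/.../X.X/.OO
[O../X.X/..O] X move#2: (0,1):+1/OX./X.X/..O*, (0,2):+1/O.X/X.X/..O, (1,1):+1/O../XXX/..O, (2,0):+1/O../X.X/X.O, (2,1):+1/O../X.X/.XO
[OX./X.X/..O] O move#3: (0,2):-1/OXO/X.X/..O*, (1,1):-1/OX./XOX/..O, (2,0):-1/OX./X.X/O.O, (2,1):-1/OX./X.X/.OO
[OXO/X.X/..O] X move#4: (1,1):+1/OXO/XXX/..O*, (2,0):+1/OXO/X.X/X.O, (2,1):+1/OXO/X.X/.XO
[OXO/XXX/..O] O move#5: (2,0):-1/OXO/XXX/O.O*, (2,1):-1/OXO/XXX/.OO
[OXO/XXX/O.O] X move#6: (2,1):+1/OXO/XXX/OXO*
[OXO/XXX/OXO] end (terminal -1, O#7); searched .../X.X/..O to 6

value(.../X.X/..O, O) = -1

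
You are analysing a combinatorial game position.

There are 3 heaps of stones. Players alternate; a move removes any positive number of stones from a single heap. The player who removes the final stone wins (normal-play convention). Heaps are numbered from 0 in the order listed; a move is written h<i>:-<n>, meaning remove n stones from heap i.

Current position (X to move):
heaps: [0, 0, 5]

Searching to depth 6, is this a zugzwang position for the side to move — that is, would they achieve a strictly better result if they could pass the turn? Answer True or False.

zugzwang((0,0,5), X) = False

[(0,0,5)] X move#1: h2:-1:-1/(0,0,4), h2:-2:-1/(0,0,3), h2:-3:-1/(0,0,2), h2:-4:-1/(0,0,1), h2:-5:+1/(0,0,0)*
[(0,0,0)] end (terminal -1, O#2); searched (0,0,5) to 6
if X skipped the turn, O would face:
~ [(0,0,5)] O move#1: h2:-1:-1/(0,0,4), h2:-2:-1/(0,0,3), h2:-3:-1/(0,0,2), h2:-4:-1/(0,0,1), h2:-5:+1/(0,0,0)*
~ [(0,0,0)] end (terminal -1, X#2); searched (0,0,5) to 6
compare (X): move=+1 vs pass=-1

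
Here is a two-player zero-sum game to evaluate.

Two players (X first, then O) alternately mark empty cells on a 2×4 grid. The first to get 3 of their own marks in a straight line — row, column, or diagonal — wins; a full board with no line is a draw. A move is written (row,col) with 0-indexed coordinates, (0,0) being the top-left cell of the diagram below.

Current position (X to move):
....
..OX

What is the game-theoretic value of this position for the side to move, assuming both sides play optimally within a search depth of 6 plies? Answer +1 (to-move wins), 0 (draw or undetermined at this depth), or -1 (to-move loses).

ply 1, X at ..../..OX | (0,0)=+0→X.../..OX*; (0,1)=+0→.X../..OX; (0,2)=+0→..X./..OX; (0,3)=+0→...X/..OX; (1,0)=+0→..../X.OX; (1,1)=+0→..../.XOX
ply 2, O at X.../..OX | (0,1)=+0→XO../..OX*; (0,2)=+0→X.O./..OX; (0,3)=+0→X..O/..OX; (1,0)=+0→X.../O.OX; (1,1)=+0→X.../.OOX
ply 3, X at XO../..OX | (0,2)=+0→XOX./..OX*; (0,3)=+0→XO.X/..OX; (1,0)=+0→XO../X.OX; (1,1)=+0→XO../.XOX
ply 4, O at XOX./..OX | (0,3)=+0→XOXO/..OX*; (1,0)=+0→XOX./O.OX; (1,1)=+0→XOX./.OOX
ply 5, X at XOXO/..OX | (1,0)=+0→XOXO/X.OX*; (1,1)=+0→XOXO/.XOX
ply 6, O at XOXO/X.OX | (1,1)=+0→XOXO/XOOX*
ply 7: XOXO/XOOX is terminal +0 (X); from ..../..OX depth 6

value(..../..OX, X) = 0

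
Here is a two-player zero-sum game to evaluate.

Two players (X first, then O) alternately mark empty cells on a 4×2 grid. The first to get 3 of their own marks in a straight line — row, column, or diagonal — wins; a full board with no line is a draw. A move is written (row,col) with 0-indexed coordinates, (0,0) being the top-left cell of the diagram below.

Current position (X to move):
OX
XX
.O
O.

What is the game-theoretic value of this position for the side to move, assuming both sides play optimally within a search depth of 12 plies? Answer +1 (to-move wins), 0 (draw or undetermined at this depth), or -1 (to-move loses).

value(OX/XX/.O/O., X) = 0

p1 X@[OX/XX/.O/O.]: (2,0)[OX/XX/XO/O.]+0* (3,1)[OX/XX/.O/OX]+0
p2 O@[OX/XX/XO/O.]: (3,1)[OX/XX/XO/OO]+0*
p3 X@[OX/XX/XO/OO] terminal +0; root [OX/XX/.O/O.] d12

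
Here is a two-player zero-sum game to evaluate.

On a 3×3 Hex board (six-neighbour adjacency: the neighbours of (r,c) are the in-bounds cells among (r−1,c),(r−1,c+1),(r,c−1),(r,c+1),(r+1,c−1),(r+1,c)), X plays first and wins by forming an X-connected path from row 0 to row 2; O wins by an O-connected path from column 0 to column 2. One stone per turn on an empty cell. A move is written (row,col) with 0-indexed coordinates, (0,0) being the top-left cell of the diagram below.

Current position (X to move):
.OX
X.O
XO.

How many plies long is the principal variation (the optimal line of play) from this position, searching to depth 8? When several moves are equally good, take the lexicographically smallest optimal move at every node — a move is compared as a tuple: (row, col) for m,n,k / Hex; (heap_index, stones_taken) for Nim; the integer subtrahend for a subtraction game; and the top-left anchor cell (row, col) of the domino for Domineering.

p1 X@[.OX/X.O/XO.]: (0,0)[XOX/X.O/XO.]+1* (1,1)[.OX/XXO/XO.]+1 (2,2)[.OX/X.O/XOX]+1
p2 O@[XOX/X.O/XO.] terminal -1; root [.OX/X.O/XO.] d8

PV length from [.OX/X.O/XO.]: 1 ply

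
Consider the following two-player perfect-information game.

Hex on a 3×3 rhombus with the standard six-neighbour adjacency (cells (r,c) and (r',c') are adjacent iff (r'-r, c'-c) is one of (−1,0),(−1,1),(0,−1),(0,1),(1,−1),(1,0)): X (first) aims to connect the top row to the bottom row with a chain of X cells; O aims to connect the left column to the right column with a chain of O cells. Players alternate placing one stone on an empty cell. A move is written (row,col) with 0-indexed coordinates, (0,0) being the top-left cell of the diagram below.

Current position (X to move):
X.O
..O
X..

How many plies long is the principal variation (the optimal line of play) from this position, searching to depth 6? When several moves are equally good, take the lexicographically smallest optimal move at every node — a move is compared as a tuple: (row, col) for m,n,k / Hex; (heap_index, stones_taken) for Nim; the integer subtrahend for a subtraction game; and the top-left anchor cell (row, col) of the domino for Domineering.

PV length from [X.O/..O/X..]: 3 plies

ply 1, X at X.O/..O/X.. | (0,1)=+1→XXO/..O/X..*; (1,0)=+1→X.O/X.O/X..; (1,1)=+1→X.O/.XO/X..; (2,1)=-1→X.O/..O/XX.; (2,2)=-1→X.O/..O/X.X
ply 2, O at XXO/..O/X.. | (1,0)=-1→XXO/O.O/X..*; (1,1)=-1→XXO/.OO/X..; (2,1)=-1→XXO/..O/XO.; (2,2)=-1→XXO/..O/X.O
ply 3, X at XXO/O.O/X.. | (1,1)=+1→XXO/OXO/X..*; (2,1)=-1→XXO/O.O/XX.; (2,2)=-1→XXO/O.O/X.X
ply 4: XXO/OXO/X.. is terminal -1 (O); from X.O/..O/X.. depth 6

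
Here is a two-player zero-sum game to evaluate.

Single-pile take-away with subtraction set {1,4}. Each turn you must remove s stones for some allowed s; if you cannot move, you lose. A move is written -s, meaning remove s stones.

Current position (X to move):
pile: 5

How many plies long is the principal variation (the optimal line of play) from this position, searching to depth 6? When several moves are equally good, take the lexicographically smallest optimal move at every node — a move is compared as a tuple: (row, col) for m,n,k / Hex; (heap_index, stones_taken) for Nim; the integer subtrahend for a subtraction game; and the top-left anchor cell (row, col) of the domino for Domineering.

PV length from [5]: 2 plies

ply 1, X at 5 | -1=-1→4*; -4=-1→1
ply 2, O at 4 | -1=-1→3; -4=+1→0*
ply 3: 0 is terminal -1 (X); from 5 depth 6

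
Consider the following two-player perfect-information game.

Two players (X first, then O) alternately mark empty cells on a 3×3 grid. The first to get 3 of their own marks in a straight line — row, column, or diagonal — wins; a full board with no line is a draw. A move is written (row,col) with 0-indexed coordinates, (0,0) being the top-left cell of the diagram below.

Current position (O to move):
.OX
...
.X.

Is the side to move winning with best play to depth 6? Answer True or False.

O winning at [.OX/.../.X.]: False

[.OX/.../.X.] O move#1: (0,0):-1/OOX/.../.X., (1,0):-1/.OX/O../.X., (1,1):-1/.OX/.O./.X., (1,2):-1/.OX/..O/.X., (2,0):+0/.OX/.../OX.*, (2,2):+0/.OX/.../.XO
[.OX/.../OX.] X move#2: (0,0):+0/XOX/.../OX.*, (1,0):+0/.OX/X../OX., (1,1):+0/.OX/.X./OX., (1,2):+0/.OX/..X/OX., (2,2):+0/.OX/.../OXX
[XOX/.../OX.] O move#3: (1,0):-1/XOX/O../OX., (1,1):+0/XOX/.O./OX.*, (1,2):+0/XOX/..O/OX., (2,2):+0/XOX/.../OXO
[XOX/.O./OX.] X move#4: (1,0):+0/XOX/XO./OX.*, (1,2):+0/XOX/.OX/OX., (2,2):+0/XOX/.O./OXX
[XOX/XO./OX.] O move#5: (1,2):+0/XOX/XOO/OX.*, (2,2):+0/XOX/XO./OXO
[XOX/XOO/OX.] X move#6: (2,2):+0/XOX/XOO/OXX*
[XOX/XOO/OXX] end (terminal +0, O#7); searched .OX/.../.X. to 6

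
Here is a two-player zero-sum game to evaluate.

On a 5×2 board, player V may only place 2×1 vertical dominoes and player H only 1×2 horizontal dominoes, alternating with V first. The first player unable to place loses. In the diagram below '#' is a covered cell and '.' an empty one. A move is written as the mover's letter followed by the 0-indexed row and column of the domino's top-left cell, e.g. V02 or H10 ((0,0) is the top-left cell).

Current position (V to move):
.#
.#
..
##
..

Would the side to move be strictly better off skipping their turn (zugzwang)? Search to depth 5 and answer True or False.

ply 1, V at .#/.#/../##/.. | V00=-1→##/##/../##/..*; V10=-1→.#/##/#./##/..
ply 2, H at ##/##/../##/.. | H20=+1→##/##/##/##/..*; H40=+1→##/##/../##/##
ply 3: ##/##/##/##/.. is terminal -1 (V); from .#/.#/../##/.. depth 5
suppose V passes — search the same position with H to move:
pass> ply 1, H at .#/.#/../##/.. | H20=+1→.#/.#/##/##/..*; H40=-1→.#/.#/../##/##
pass> ply 2, V at .#/.#/##/##/.. | V00=-1→##/##/##/##/..*
pass> ply 3, H at ##/##/##/##/.. | H40=+1→##/##/##/##/##*
pass> ply 4: ##/##/##/##/## is terminal -1 (V); from .#/.#/../##/.. depth 5
for V: play -1, pass -1

zugzwang(.#/.#/../##/.., V) = False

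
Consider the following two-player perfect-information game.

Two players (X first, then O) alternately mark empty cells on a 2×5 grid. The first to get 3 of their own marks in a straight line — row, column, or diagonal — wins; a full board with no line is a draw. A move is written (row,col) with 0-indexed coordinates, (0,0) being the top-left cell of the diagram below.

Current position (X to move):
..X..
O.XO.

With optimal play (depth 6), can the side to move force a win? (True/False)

X winning at [..X../O.XO.]: True

p1 X@[..X../O.XO.]: (0,0)[X.X../O.XO.]+0 (0,1)[.XX../O.XO.]+1* (0,3)[..XX./O.XO.]+1 (0,4)[..X.X/O.XO.]+0 (1,1)[..X../OXXO.]+0 (1,4)[..X../O.XOX]+0
p2 O@[.XX../O.XO.]: (0,0)[OXX../O.XO.]-1* (0,3)[.XXO./O.XO.]-1 (0,4)[.XX.O/O.XO.]-1 (1,1)[.XX../OOXO.]-1 (1,4)[.XX../O.XOO]-1
p3 X@[OXX../O.XO.]: (0,3)[OXXX./O.XO.]+1* (0,4)[OXX.X/O.XO.]+0 (1,1)[OXX../OXXO.]+0 (1,4)[OXX../O.XOX]+0
p4 O@[OXXX./O.XO.] terminal -1; root [..X../O.XO.] d6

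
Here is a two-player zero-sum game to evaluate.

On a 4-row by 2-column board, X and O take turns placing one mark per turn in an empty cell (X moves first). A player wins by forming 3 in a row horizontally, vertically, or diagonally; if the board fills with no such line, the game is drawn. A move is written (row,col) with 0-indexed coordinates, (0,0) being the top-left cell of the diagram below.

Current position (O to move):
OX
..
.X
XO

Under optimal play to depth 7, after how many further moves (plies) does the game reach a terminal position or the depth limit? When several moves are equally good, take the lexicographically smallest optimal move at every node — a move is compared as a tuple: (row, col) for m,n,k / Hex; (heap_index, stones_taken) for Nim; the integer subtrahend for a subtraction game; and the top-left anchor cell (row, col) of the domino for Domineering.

PV length from [OX/../.X/XO]: 3 plies

p1 O@[OX/../.X/XO]: (1,0)[OX/O./.X/XO]-1 (1,1)[OX/.O/.X/XO]+0* (2,0)[OX/../OX/XO]-1
p2 X@[OX/.O/.X/XO]: (1,0)[OX/XO/.X/XO]+0* (2,0)[OX/.O/XX/XO]+0
p3 O@[OX/XO/.X/XO]: (2,0)[OX/XO/OX/XO]+0*
p4 X@[OX/XO/OX/XO] terminal +0; root [OX/../.X/XO] d7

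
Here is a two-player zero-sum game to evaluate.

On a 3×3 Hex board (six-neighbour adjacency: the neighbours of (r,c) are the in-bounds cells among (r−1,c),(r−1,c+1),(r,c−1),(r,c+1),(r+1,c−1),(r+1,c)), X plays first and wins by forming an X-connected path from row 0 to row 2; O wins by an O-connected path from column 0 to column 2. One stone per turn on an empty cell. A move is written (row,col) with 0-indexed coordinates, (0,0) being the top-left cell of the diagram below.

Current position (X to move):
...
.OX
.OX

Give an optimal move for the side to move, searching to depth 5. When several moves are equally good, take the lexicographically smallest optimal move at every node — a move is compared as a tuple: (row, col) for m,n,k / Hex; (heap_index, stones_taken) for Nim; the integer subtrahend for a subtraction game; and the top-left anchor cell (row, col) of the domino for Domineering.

p1 X@[.../.OX/.OX]: (0,0)[X../.OX/.OX]-1 (0,1)[.X./.OX/.OX]-1 (0,2)[..X/.OX/.OX]+1* (1,0)[.../XOX/.OX]+1 (2,0)[.../.OX/XOX]+1
p2 O@[..X/.OX/.OX] terminal -1; root [.../.OX/.OX] d5

X's best at [.../.OX/.OX]: (0,2)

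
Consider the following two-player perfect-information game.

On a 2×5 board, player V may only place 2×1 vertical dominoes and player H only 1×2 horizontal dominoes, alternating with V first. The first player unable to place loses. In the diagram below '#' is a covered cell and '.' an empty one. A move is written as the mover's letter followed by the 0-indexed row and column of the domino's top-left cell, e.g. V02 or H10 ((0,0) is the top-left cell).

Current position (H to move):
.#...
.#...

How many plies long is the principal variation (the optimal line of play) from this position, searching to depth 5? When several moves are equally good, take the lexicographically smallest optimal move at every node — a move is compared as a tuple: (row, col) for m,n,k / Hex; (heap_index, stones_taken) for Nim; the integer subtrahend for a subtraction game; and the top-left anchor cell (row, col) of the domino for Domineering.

ply 1, H at .#.../.#... | H02=-1→.###./.#...*; H03=-1→.#.##/.#...; H12=-1→.#.../.###.; H13=-1→.#.../.#.##
ply 2, V at .###./.#... | V00=-1→####./##...; V04=+1→.####/.#..#*
ply 3, H at .####/.#..# | H12=-1→.####/.####*
ply 4, V at .####/.#### | V00=+1→#####/#####*
ply 5: #####/##### is terminal -1 (H); from .#.../.#... depth 5

PV length from [.#.../.#...]: 4 plies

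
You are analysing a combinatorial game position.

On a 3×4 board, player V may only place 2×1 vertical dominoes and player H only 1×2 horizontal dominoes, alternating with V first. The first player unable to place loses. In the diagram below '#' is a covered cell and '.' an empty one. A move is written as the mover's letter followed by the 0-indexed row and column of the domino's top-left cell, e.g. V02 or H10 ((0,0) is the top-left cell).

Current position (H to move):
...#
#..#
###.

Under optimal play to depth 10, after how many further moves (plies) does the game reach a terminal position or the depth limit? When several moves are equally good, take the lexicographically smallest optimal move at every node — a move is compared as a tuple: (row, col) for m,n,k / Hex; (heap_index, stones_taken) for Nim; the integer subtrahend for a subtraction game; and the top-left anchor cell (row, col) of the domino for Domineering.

PV length from [...#/#..#/###.]: 1 ply

p1 H@[...#/#..#/###.]: H00[##.#/#..#/###.]-1 H01[.###/#..#/###.]+1* H11[...#/####/###.]+1
p2 V@[.###/#..#/###.] terminal -1; root [...#/#..#/###.] d10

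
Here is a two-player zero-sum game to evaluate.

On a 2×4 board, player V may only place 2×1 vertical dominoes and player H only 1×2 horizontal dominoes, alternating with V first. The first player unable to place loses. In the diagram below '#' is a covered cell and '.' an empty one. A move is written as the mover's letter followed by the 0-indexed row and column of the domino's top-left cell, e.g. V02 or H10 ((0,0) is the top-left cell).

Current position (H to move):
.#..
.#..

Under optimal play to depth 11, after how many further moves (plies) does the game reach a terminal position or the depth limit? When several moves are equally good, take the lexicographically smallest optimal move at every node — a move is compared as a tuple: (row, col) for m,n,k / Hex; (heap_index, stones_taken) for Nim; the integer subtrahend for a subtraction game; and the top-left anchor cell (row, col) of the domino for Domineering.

p1 H@[.#../.#..]: H02[.###/.#..]+1* H12[.#../.###]+1
p2 V@[.###/.#..]: V00[####/##..]-1*
p3 H@[####/##..]: H12[####/####]+1*
p4 V@[####/####] terminal -1; root [.#../.#..] d11

PV length from [.#../.#..]: 3 plies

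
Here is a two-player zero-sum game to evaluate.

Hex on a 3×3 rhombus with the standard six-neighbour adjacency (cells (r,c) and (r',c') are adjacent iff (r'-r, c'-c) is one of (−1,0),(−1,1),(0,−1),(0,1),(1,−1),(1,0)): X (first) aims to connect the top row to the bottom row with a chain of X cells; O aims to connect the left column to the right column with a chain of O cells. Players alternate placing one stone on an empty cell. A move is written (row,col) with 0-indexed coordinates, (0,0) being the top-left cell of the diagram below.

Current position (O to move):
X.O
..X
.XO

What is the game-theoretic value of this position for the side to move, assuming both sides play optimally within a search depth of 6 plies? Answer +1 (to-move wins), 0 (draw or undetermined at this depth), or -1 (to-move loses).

value(X.O/..X/.XO, O) = +1

p1 O@[X.O/..X/.XO]: (0,1)[XOO/..X/.XO]-1 (1,0)[X.O/O.X/.XO]+1* (1,1)[X.O/.OX/.XO]+1 (2,0)[X.O/..X/OXO]-1
p2 X@[X.O/O.X/.XO]: (0,1)[XXO/O.X/.XO]-1* (1,1)[X.O/OXX/.XO]-1 (2,0)[X.O/O.X/XXO]-1
p3 O@[XXO/O.X/.XO]: (1,1)[XXO/OOX/.XO]+1* (2,0)[XXO/O.X/OXO]-1
p4 X@[XXO/OOX/.XO] terminal -1; root [X.O/..X/.XO] d6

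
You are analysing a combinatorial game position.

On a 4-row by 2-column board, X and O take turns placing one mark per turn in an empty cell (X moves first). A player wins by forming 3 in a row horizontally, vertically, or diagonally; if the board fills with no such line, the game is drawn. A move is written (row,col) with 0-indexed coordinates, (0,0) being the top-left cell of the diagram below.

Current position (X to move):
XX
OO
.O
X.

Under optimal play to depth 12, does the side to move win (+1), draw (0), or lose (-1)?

value(XX/OO/.O/X., X) = 0

p1 X@[XX/OO/.O/X.]: (2,0)[XX/OO/XO/X.]-1 (3,1)[XX/OO/.O/XX]+0*
p2 O@[XX/OO/.O/XX]: (2,0)[XX/OO/OO/XX]+0*
p3 X@[XX/OO/OO/XX] terminal +0; root [XX/OO/.O/X.] d12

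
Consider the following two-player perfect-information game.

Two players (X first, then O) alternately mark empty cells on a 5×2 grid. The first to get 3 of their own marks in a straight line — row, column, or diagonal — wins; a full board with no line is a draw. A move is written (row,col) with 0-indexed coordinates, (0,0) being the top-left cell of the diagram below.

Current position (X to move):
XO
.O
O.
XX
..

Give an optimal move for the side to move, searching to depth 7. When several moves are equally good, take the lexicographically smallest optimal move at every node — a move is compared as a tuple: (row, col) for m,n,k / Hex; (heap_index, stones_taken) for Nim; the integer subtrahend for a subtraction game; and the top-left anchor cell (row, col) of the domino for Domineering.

p1 X@[XO/.O/O./XX/..]: (1,0)[XO/XO/O./XX/..]-1 (2,1)[XO/.O/OX/XX/..]+0* (4,0)[XO/.O/O./XX/X.]-1 (4,1)[XO/.O/O./XX/.X]-1
p2 O@[XO/.O/OX/XX/..]: (1,0)[XO/OO/OX/XX/..]-1 (4,0)[XO/.O/OX/XX/O.]-1 (4,1)[XO/.O/OX/XX/.O]+0*
p3 X@[XO/.O/OX/XX/.O]: (1,0)[XO/XO/OX/XX/.O]+0* (4,0)[XO/.O/OX/XX/XO]+0
p4 O@[XO/XO/OX/XX/.O]: (4,0)[XO/XO/OX/XX/OO]+0*
p5 X@[XO/XO/OX/XX/OO] terminal +0; root [XO/.O/O./XX/..] d7

X's best at [XO/.O/O./XX/..]: (2,1)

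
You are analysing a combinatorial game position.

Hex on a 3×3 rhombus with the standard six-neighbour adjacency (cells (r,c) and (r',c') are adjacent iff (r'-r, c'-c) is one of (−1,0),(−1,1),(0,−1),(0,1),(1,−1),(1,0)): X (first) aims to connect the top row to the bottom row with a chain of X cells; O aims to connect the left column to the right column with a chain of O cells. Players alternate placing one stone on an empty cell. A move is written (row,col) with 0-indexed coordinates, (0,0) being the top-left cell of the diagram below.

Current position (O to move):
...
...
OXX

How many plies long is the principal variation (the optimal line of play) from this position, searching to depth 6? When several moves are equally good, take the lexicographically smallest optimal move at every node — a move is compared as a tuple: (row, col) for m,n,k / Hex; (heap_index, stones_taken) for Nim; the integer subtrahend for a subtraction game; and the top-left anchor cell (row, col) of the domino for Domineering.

PV length from [.../.../OXX]: 5 plies

p1 O@[.../.../OXX]: (0,0)[O../.../OXX]-1 (0,1)[.O./.../OXX]-1 (0,2)[..O/.../OXX]+1* (1,0)[.../O../OXX]-1 (1,1)[.../.O./OXX]+1 (1,2)[.../..O/OXX]-1
p2 X@[..O/.../OXX]: (0,0)[X.O/.../OXX]-1* (0,1)[.XO/.../OXX]-1 (1,0)[..O/X../OXX]-1 (1,1)[..O/.X./OXX]-1 (1,2)[..O/..X/OXX]-1
p3 O@[X.O/.../OXX]: (0,1)[XOO/.../OXX]+1* (1,0)[X.O/O../OXX]+1 (1,1)[X.O/.O./OXX]+1 (1,2)[X.O/..O/OXX]-1
p4 X@[XOO/.../OXX]: (1,0)[XOO/X../OXX]-1* (1,1)[XOO/.X./OXX]-1 (1,2)[XOO/..X/OXX]-1
p5 O@[XOO/X../OXX]: (1,1)[XOO/XO./OXX]+1* (1,2)[XOO/X.O/OXX]-1
p6 X@[XOO/XO./OXX] terminal -1; root [.../.../OXX] d6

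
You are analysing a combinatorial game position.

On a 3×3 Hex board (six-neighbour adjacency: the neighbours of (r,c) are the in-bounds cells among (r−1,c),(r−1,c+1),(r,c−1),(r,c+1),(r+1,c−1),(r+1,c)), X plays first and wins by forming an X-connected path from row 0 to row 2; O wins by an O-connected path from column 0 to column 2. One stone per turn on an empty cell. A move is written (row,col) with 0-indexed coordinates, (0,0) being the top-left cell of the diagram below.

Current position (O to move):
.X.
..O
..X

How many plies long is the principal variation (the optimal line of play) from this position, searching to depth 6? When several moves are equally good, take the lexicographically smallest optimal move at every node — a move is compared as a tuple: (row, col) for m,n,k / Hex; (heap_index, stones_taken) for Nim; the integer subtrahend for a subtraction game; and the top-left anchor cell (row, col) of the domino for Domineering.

ply 1, O at .X./..O/..X | (0,0)=-1→OX./..O/..X; (0,2)=-1→.XO/..O/..X; (1,0)=-1→.X./O.O/..X; (1,1)=+1→.X./.OO/..X*; (2,0)=+1→.X./..O/O.X; (2,1)=-1→.X./..O/.OX
ply 2, X at .X./.OO/..X | (0,0)=-1→XX./.OO/..X*; (0,2)=-1→.XX/.OO/..X; (1,0)=-1→.X./XOO/..X; (2,0)=-1→.X./.OO/X.X; (2,1)=-1→.X./.OO/.XX
ply 3, O at XX./.OO/..X | (0,2)=+1→XXO/.OO/..X*; (1,0)=+1→XX./OOO/..X; (2,0)=+1→XX./.OO/O.X; (2,1)=+1→XX./.OO/.OX
ply 4, X at XXO/.OO/..X | (1,0)=-1→XXO/XOO/..X*; (2,0)=-1→XXO/.OO/X.X; (2,1)=-1→XXO/.OO/.XX
ply 5, O at XXO/XOO/..X | (2,0)=+1→XXO/XOO/O.X*; (2,1)=-1→XXO/XOO/.OX
ply 6: XXO/XOO/O.X is terminal -1 (X); from .X./..O/..X depth 6

PV length from [.X./..O/..X]: 5 plies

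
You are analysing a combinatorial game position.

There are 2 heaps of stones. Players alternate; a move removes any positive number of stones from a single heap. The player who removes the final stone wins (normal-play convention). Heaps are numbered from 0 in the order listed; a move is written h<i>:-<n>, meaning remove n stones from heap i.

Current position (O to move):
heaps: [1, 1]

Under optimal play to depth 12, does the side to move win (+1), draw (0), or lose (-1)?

p1 O@[(1,1)]: h0:-1[(0,1)]-1* h1:-1[(1,0)]-1
p2 X@[(0,1)]: h1:-1[(0,0)]+1*
p3 O@[(0,0)] terminal -1; root [(1,1)] d12

value((1,1), O) = -1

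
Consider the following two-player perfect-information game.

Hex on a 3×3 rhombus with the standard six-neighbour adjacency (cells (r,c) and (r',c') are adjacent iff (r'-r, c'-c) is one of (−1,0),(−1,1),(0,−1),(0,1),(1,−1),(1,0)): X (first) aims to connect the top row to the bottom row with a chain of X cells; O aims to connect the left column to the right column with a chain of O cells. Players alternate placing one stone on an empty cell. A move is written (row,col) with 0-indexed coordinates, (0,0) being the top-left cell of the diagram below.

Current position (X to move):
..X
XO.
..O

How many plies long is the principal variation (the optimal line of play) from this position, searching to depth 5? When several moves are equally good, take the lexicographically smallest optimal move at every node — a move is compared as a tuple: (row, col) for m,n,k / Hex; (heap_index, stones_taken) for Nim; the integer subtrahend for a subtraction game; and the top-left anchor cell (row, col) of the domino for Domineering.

p1 X@[..X/XO./..O]: (0,0)[X.X/XO./..O]-1 (0,1)[.XX/XO./..O]-1 (1,2)[..X/XOX/..O]+1* (2,0)[..X/XO./X.O]+1 (2,1)[..X/XO./.XO]+1
p2 O@[..X/XOX/..O]: (0,0)[O.X/XOX/..O]-1* (0,1)[.OX/XOX/..O]-1 (2,0)[..X/XOX/O.O]-1 (2,1)[..X/XOX/.OO]-1
p3 X@[O.X/XOX/..O]: (0,1)[OXX/XOX/..O]+1* (2,0)[O.X/XOX/X.O]+1 (2,1)[O.X/XOX/.XO]+1
p4 O@[OXX/XOX/..O]: (2,0)[OXX/XOX/O.O]-1* (2,1)[OXX/XOX/.OO]-1
p5 X@[OXX/XOX/O.O]: (2,1)[OXX/XOX/OXO]+1*
p6 O@[OXX/XOX/OXO] terminal -1; root [..X/XO./..O] d5

PV length from [..X/XO./..O]: 5 plies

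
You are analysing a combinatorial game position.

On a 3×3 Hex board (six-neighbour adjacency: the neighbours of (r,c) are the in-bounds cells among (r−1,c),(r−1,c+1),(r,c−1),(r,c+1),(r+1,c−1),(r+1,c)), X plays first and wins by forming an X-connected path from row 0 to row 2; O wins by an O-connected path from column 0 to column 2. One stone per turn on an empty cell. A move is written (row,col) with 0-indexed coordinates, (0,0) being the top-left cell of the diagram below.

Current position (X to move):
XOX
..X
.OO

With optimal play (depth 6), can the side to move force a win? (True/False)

p1 X@[XOX/..X/.OO]: (1,0)[XOX/X.X/.OO]-1 (1,1)[XOX/.XX/.OO]-1 (2,0)[XOX/..X/XOO]+1*
p2 O@[XOX/..X/XOO]: (1,0)[XOX/O.X/XOO]-1* (1,1)[XOX/.OX/XOO]-1
p3 X@[XOX/O.X/XOO]: (1,1)[XOX/OXX/XOO]+1*
p4 O@[XOX/OXX/XOO] terminal -1; root [XOX/..X/.OO] d6

X winning at [XOX/..X/.OO]: True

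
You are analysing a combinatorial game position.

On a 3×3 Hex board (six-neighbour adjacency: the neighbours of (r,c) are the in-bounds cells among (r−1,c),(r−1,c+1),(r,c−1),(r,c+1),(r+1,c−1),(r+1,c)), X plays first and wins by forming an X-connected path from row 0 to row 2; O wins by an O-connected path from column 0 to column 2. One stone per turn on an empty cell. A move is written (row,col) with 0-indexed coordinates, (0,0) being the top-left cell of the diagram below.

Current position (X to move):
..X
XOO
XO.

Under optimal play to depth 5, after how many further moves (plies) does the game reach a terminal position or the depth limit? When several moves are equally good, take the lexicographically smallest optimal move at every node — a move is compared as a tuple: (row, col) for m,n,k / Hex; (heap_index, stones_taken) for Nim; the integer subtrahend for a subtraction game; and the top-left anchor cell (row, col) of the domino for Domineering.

[..X/XOO/XO.] X move#1: (0,0):+1/X.X/XOO/XO.*, (0,1):+1/.XX/XOO/XO., (2,2):+1/..X/XOO/XOX
[X.X/XOO/XO.] end (terminal -1, O#2); searched ..X/XOO/XO. to 5

PV length from [..X/XOO/XO.]: 1 ply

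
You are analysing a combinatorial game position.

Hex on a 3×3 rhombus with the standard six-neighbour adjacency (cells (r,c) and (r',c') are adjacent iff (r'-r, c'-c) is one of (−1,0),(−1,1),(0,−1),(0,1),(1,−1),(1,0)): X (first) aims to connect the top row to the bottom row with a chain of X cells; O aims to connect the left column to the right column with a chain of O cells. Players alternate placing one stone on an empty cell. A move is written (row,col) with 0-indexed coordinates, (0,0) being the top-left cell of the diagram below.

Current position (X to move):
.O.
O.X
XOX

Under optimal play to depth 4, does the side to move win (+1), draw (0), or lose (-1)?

value(.O./O.X/XOX, X) = +1

[.O./O.X/XOX] X move#1: (0,0):-1/XO./O.X/XOX, (0,2):+1/.OX/O.X/XOX*, (1,1):-1/.O./OXX/XOX
[.OX/O.X/XOX] end (terminal -1, O#2); searched .O./O.X/XOX to 4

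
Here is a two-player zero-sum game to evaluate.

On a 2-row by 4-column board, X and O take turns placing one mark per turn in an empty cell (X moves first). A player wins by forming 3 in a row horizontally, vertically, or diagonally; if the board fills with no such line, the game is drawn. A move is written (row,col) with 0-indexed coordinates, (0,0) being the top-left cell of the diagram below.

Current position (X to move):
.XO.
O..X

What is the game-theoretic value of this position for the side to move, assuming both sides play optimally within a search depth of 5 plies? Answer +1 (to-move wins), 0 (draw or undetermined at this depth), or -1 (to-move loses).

value(.XO./O..X, X) = 0

ply 1, X at .XO./O..X | (0,0)=+0→XXO./O..X*; (0,3)=+0→.XOX/O..X; (1,1)=+0→.XO./OX.X; (1,2)=+0→.XO./O.XX
ply 2, O at XXO./O..X | (0,3)=+0→XXOO/O..X*; (1,1)=+0→XXO./OO.X; (1,2)=+0→XXO./O.OX
ply 3, X at XXOO/O..X | (1,1)=+0→XXOO/OX.X*; (1,2)=+0→XXOO/O.XX
ply 4, O at XXOO/OX.X | (1,2)=+0→XXOO/OXOX*
ply 5: XXOO/OXOX is terminal +0 (X); from .XO./O..X depth 5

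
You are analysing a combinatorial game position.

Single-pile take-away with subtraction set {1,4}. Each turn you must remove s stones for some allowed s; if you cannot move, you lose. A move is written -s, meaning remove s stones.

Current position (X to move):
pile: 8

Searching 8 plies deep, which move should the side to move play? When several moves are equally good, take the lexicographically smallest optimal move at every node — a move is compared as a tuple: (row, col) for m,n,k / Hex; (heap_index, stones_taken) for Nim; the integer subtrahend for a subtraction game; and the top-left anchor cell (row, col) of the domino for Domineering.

X's best at [8]: -1

[8] X move#1: -1:+1/7*, -4:-1/4
[7] O move#2: -1:-1/6*, -4:-1/3
[6] X move#3: -1:+1/5*, -4:+1/2
[5] O move#4: -1:-1/4*, -4:-1/1
[4] X move#5: -1:-1/3, -4:+1/0*
[0] end (terminal -1, O#6); searched 8 to 8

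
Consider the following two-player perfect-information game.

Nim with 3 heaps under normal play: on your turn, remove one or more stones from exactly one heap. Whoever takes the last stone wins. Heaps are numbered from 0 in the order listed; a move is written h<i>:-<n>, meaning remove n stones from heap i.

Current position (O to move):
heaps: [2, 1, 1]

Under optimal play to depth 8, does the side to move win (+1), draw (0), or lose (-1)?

p1 O@[(2,1,1)]: h0:-1[(1,1,1)]-1 h0:-2[(0,1,1)]+1* h1:-1[(2,0,1)]-1 h2:-1[(2,1,0)]-1
p2 X@[(0,1,1)]: h1:-1[(0,0,1)]-1* h2:-1[(0,1,0)]-1
p3 O@[(0,0,1)]: h2:-1[(0,0,0)]+1*
p4 X@[(0,0,0)] terminal -1; root [(2,1,1)] d8

value((2,1,1), O) = +1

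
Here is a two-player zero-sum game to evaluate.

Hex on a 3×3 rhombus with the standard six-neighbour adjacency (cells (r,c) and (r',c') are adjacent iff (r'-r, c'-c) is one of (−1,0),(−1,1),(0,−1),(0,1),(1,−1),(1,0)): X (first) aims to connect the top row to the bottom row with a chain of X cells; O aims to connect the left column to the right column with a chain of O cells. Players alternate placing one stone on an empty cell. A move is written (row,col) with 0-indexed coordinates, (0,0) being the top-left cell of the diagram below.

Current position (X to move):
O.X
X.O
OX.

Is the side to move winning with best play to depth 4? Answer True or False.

X winning at [O.X/X.O/OX.]: True

ply 1, X at O.X/X.O/OX. | (0,1)=-1→OXX/X.O/OX.; (1,1)=+1→O.X/XXO/OX.*; (2,2)=-1→O.X/X.O/OXX
ply 2: O.X/XXO/OX. is terminal -1 (O); from O.X/X.O/OX. depth 4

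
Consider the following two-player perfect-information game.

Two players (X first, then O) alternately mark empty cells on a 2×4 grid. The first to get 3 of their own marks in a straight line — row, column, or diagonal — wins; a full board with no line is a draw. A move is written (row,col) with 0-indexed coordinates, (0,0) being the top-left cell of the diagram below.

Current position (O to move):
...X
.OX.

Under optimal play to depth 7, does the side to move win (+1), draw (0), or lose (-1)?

value(...X/.OX., O) = 0

[...X/.OX.] O move#1: (0,0):+0/O..X/.OX.*, (0,1):+0/.O.X/.OX., (0,2):+0/..OX/.OX., (1,0):+0/...X/OOX., (1,3):+0/...X/.OXO
[O..X/.OX.] X move#2: (0,1):+0/OX.X/.OX.*, (0,2):+0/O.XX/.OX., (1,0):+0/O..X/XOX., (1,3):+0/O..X/.OXX
[OX.X/.OX.] O move#3: (0,2):+0/OXOX/.OX.*, (1,0):-1/OX.X/OOX., (1,3):-1/OX.X/.OXO
[OXOX/.OX.] X move#4: (1,0):+0/OXOX/XOX.*, (1,3):+0/OXOX/.OXX
[OXOX/XOX.] O move#5: (1,3):+0/OXOX/XOXO*
[OXOX/XOXO] end (terminal +0, X#6); searched ...X/.OX. to 7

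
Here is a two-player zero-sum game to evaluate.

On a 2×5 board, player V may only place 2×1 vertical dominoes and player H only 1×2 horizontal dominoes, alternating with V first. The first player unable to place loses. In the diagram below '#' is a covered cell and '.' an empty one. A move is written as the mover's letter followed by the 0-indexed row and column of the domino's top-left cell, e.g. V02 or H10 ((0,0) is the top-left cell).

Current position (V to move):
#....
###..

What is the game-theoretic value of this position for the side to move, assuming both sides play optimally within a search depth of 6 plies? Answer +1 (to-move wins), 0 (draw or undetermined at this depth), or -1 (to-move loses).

ply 1, V at #..../###.. | V03=+1→#..#./####.*; V04=-1→#...#/###.#
ply 2, H at #..#./####. | H01=-1→####./####.*
ply 3, V at ####./####. | V04=+1→#####/#####*
ply 4: #####/##### is terminal -1 (H); from #..../###.. depth 6

value(#..../###.., V) = +1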